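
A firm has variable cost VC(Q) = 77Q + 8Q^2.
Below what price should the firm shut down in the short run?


AVC(Q) = VC(Q)/Q = 77 + 8Q
AVC is increasing in Q, so minimum AVC is at Q -> 0+.
Min AVC = 77
The firm should shut down if P < 77.

77


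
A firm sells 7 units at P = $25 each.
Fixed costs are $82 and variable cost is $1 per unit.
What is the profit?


Total Revenue = P * Q = 25 * 7 = $175
Total Cost = FC + VC*Q = 82 + 1*7 = $89
Profit = TR - TC = 175 - 89 = $86

$86


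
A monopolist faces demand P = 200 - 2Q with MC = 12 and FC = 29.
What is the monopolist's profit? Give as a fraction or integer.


MR = MC: 200 - 4Q = 12
Q* = 47
P* = 200 - 2*47 = 106
Profit = (P* - MC)*Q* - FC
= (106 - 12)*47 - 29
= 94*47 - 29
= 4418 - 29 = 4389

4389


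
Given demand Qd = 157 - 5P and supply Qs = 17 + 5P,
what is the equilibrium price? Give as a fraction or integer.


At equilibrium, Qd = Qs.
157 - 5P = 17 + 5P
157 - 17 = 5P + 5P
140 = 10P
P* = 140/10 = 14

14


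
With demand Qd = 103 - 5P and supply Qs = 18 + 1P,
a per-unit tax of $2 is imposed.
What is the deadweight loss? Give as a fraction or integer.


Pre-tax equilibrium quantity: Q* = 193/6
Post-tax equilibrium quantity: Q_tax = 61/2
Reduction in quantity: Q* - Q_tax = 5/3
DWL = (1/2) * tax * (Q* - Q_tax)
DWL = (1/2) * 2 * 5/3 = 5/3

5/3


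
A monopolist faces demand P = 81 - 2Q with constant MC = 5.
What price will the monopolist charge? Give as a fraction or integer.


MR = 81 - 4Q
Set MR = MC: 81 - 4Q = 5
Q* = 19
Substitute into demand:
P* = 81 - 2*19 = 43

43


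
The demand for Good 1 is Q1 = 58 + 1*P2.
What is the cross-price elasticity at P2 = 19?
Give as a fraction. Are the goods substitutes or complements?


dQ1/dP2 = 1
At P2 = 19: Q1 = 58 + 1*19 = 77
Exy = (dQ1/dP2)(P2/Q1) = 1 * 19 / 77 = 19/77
Since Exy > 0, the goods are substitutes.

19/77 (substitutes)


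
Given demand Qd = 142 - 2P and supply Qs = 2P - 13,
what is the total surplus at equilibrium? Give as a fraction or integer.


Find equilibrium: 142 - 2P = 2P - 13
142 + 13 = 4P
P* = 155/4 = 155/4
Q* = 2*155/4 - 13 = 129/2
Inverse demand: P = 71 - Q/2, so P_max = 71
Inverse supply: P = 13/2 + Q/2, so P_min = 13/2
CS = (1/2) * 129/2 * (71 - 155/4) = 16641/16
PS = (1/2) * 129/2 * (155/4 - 13/2) = 16641/16
TS = CS + PS = 16641/16 + 16641/16 = 16641/8

16641/8


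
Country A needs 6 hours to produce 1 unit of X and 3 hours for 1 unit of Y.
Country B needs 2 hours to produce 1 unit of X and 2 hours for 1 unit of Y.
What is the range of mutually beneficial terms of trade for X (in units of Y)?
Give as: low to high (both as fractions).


Opportunity cost of X for Country A = hours_X / hours_Y = 6/3 = 2 units of Y
Opportunity cost of X for Country B = hours_X / hours_Y = 2/2 = 1 units of Y
Terms of trade must be between the two opportunity costs.
Range: 1 to 2

1 to 2


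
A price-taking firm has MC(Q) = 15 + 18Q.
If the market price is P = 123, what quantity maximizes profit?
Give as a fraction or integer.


In perfect competition, profit is maximized where P = MC.
123 = 15 + 18Q
108 = 18Q
Q* = 108/18 = 6

6


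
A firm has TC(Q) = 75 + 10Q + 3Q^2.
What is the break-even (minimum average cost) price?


AC(Q) = 75/Q + 10 + 3Q
To minimize: dAC/dQ = -75/Q^2 + 3 = 0
Q^2 = 75/3 = 25
Q* = 5
Min AC = 75/5 + 10 + 3*5
Min AC = 15 + 10 + 15 = 40

40


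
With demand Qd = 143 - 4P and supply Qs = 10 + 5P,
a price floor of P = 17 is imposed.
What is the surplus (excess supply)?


At P = 17:
Qd = 143 - 4*17 = 75
Qs = 10 + 5*17 = 95
Surplus = Qs - Qd = 95 - 75 = 20

20


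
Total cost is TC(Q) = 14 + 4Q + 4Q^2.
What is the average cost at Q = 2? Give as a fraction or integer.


TC(2) = 14 + 4*2 + 4*2^2
TC(2) = 14 + 8 + 16 = 38
AC = TC/Q = 38/2 = 19

19


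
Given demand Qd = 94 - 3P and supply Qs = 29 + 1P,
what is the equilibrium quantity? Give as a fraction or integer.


First find equilibrium price:
94 - 3P = 29 + 1P
P* = 65/4 = 65/4
Then substitute into demand:
Q* = 94 - 3 * 65/4 = 181/4

181/4


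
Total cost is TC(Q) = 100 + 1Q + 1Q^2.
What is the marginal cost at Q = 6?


MC = dTC/dQ = 1 + 2*1*Q
At Q = 6:
MC = 1 + 2*6
MC = 1 + 12 = 13

13


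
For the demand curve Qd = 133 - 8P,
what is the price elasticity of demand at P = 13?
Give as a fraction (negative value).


dQ/dP = -8
At P = 13: Q = 133 - 8*13 = 29
E = (dQ/dP)(P/Q) = (-8)(13/29) = -104/29

-104/29


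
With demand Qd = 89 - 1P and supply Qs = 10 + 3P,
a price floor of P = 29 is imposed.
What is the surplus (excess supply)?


At P = 29:
Qd = 89 - 1*29 = 60
Qs = 10 + 3*29 = 97
Surplus = Qs - Qd = 97 - 60 = 37

37


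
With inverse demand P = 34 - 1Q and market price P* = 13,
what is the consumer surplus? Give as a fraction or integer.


Maximum willingness to pay (at Q=0): P_max = 34
Quantity demanded at P* = 13:
Q* = (34 - 13)/1 = 21
CS = (1/2) * Q* * (P_max - P*)
CS = (1/2) * 21 * (34 - 13)
CS = (1/2) * 21 * 21 = 441/2

441/2


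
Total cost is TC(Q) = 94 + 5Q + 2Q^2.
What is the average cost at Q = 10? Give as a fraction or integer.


TC(10) = 94 + 5*10 + 2*10^2
TC(10) = 94 + 50 + 200 = 344
AC = TC/Q = 344/10 = 172/5

172/5


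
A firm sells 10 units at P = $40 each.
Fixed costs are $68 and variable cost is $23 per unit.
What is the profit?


Total Revenue = P * Q = 40 * 10 = $400
Total Cost = FC + VC*Q = 68 + 23*10 = $298
Profit = TR - TC = 400 - 298 = $102

$102


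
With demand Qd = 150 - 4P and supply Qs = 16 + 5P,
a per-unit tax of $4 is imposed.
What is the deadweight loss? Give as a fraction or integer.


Pre-tax equilibrium quantity: Q* = 814/9
Post-tax equilibrium quantity: Q_tax = 734/9
Reduction in quantity: Q* - Q_tax = 80/9
DWL = (1/2) * tax * (Q* - Q_tax)
DWL = (1/2) * 4 * 80/9 = 160/9

160/9


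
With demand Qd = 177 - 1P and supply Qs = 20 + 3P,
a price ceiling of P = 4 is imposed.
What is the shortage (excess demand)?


At P = 4:
Qd = 177 - 1*4 = 173
Qs = 20 + 3*4 = 32
Shortage = Qd - Qs = 173 - 32 = 141

141


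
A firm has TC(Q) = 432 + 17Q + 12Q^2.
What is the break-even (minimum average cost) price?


AC(Q) = 432/Q + 17 + 12Q
To minimize: dAC/dQ = -432/Q^2 + 12 = 0
Q^2 = 432/12 = 36
Q* = 6
Min AC = 432/6 + 17 + 12*6
Min AC = 72 + 17 + 72 = 161

161


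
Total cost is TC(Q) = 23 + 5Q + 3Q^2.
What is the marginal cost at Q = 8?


MC = dTC/dQ = 5 + 2*3*Q
At Q = 8:
MC = 5 + 6*8
MC = 5 + 48 = 53

53


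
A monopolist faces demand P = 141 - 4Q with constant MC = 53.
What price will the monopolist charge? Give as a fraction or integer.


MR = 141 - 8Q
Set MR = MC: 141 - 8Q = 53
Q* = 11
Substitute into demand:
P* = 141 - 4*11 = 97

97


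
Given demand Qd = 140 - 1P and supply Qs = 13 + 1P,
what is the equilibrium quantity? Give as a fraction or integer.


First find equilibrium price:
140 - 1P = 13 + 1P
P* = 127/2 = 127/2
Then substitute into demand:
Q* = 140 - 1 * 127/2 = 153/2

153/2


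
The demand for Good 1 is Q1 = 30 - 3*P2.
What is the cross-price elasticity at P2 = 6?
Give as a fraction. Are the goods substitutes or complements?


dQ1/dP2 = -3
At P2 = 6: Q1 = 30 - 3*6 = 12
Exy = (dQ1/dP2)(P2/Q1) = -3 * 6 / 12 = -3/2
Since Exy < 0, the goods are complements.

-3/2 (complements)


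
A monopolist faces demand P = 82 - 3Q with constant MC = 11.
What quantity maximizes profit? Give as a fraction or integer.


TR = P*Q = (82 - 3Q)Q = 82Q - 3Q^2
MR = dTR/dQ = 82 - 6Q
Set MR = MC:
82 - 6Q = 11
71 = 6Q
Q* = 71/6 = 71/6

71/6


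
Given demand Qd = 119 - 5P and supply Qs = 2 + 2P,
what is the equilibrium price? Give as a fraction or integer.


At equilibrium, Qd = Qs.
119 - 5P = 2 + 2P
119 - 2 = 5P + 2P
117 = 7P
P* = 117/7 = 117/7

117/7


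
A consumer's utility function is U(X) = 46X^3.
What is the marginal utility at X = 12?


MU = dU/dX = 46*3*X^(3-1)
MU = 138*X^2
At X = 12:
MU = 138 * 12^2
MU = 138 * 144 = 19872

19872


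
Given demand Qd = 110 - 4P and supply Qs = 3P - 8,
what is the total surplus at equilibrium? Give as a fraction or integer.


Find equilibrium: 110 - 4P = 3P - 8
110 + 8 = 7P
P* = 118/7 = 118/7
Q* = 3*118/7 - 8 = 298/7
Inverse demand: P = 55/2 - Q/4, so P_max = 55/2
Inverse supply: P = 8/3 + Q/3, so P_min = 8/3
CS = (1/2) * 298/7 * (55/2 - 118/7) = 22201/98
PS = (1/2) * 298/7 * (118/7 - 8/3) = 44402/147
TS = CS + PS = 22201/98 + 44402/147 = 22201/42

22201/42


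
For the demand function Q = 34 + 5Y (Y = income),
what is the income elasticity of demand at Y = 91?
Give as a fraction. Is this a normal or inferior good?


dQ/dY = 5
At Y = 91: Q = 34 + 5*91 = 489
Ey = (dQ/dY)(Y/Q) = 5 * 91 / 489 = 455/489
Since Ey > 0, this is a normal good.

455/489 (normal good)


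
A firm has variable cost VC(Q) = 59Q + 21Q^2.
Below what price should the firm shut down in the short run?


AVC(Q) = VC(Q)/Q = 59 + 21Q
AVC is increasing in Q, so minimum AVC is at Q -> 0+.
Min AVC = 59
The firm should shut down if P < 59.

59


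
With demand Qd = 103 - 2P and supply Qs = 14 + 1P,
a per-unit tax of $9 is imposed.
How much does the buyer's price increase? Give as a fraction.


With a per-unit tax, the buyer's price increase depends on relative slopes.
Supply slope: d = 1, Demand slope: b = 2
Buyer's price increase = d * tax / (b + d)
= 1 * 9 / (2 + 1)
= 9 / 3 = 3

3


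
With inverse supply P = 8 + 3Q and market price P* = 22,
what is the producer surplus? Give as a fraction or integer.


Minimum supply price (at Q=0): P_min = 8
Quantity supplied at P* = 22:
Q* = (22 - 8)/3 = 14/3
PS = (1/2) * Q* * (P* - P_min)
PS = (1/2) * 14/3 * (22 - 8)
PS = (1/2) * 14/3 * 14 = 98/3

98/3


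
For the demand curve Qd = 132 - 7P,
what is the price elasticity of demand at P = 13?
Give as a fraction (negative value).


dQ/dP = -7
At P = 13: Q = 132 - 7*13 = 41
E = (dQ/dP)(P/Q) = (-7)(13/41) = -91/41

-91/41


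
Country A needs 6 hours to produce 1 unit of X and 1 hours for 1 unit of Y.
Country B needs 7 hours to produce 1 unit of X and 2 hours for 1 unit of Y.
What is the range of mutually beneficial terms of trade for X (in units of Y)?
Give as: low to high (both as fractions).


Opportunity cost of X for Country A = hours_X / hours_Y = 6/1 = 6 units of Y
Opportunity cost of X for Country B = hours_X / hours_Y = 7/2 = 7/2 units of Y
Terms of trade must be between the two opportunity costs.
Range: 7/2 to 6

7/2 to 6


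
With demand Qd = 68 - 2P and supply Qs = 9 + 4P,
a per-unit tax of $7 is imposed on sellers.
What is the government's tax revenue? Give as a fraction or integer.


With tax on sellers, new supply: Qs' = 9 + 4(P - 7)
= 4P - 19
New equilibrium quantity:
Q_new = 39
Tax revenue = tax * Q_new = 7 * 39 = 273

273


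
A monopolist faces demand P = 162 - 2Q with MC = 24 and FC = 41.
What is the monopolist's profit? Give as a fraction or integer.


MR = MC: 162 - 4Q = 24
Q* = 69/2
P* = 162 - 2*69/2 = 93
Profit = (P* - MC)*Q* - FC
= (93 - 24)*69/2 - 41
= 69*69/2 - 41
= 4761/2 - 41 = 4679/2

4679/2


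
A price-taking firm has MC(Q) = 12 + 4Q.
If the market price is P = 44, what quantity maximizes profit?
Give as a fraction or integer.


In perfect competition, profit is maximized where P = MC.
44 = 12 + 4Q
32 = 4Q
Q* = 32/4 = 8

8


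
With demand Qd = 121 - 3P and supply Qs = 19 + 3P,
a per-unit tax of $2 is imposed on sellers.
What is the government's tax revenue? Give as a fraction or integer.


With tax on sellers, new supply: Qs' = 19 + 3(P - 2)
= 13 + 3P
New equilibrium quantity:
Q_new = 67
Tax revenue = tax * Q_new = 2 * 67 = 134

134


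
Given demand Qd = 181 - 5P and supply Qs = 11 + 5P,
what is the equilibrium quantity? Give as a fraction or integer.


First find equilibrium price:
181 - 5P = 11 + 5P
P* = 170/10 = 17
Then substitute into demand:
Q* = 181 - 5 * 17 = 96

96


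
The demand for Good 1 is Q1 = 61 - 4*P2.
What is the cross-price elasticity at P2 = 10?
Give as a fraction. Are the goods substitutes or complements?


dQ1/dP2 = -4
At P2 = 10: Q1 = 61 - 4*10 = 21
Exy = (dQ1/dP2)(P2/Q1) = -4 * 10 / 21 = -40/21
Since Exy < 0, the goods are complements.

-40/21 (complements)


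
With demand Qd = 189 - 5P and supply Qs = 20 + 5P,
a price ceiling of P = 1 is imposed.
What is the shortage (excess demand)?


At P = 1:
Qd = 189 - 5*1 = 184
Qs = 20 + 5*1 = 25
Shortage = Qd - Qs = 184 - 25 = 159

159


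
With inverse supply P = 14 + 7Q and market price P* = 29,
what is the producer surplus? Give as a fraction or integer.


Minimum supply price (at Q=0): P_min = 14
Quantity supplied at P* = 29:
Q* = (29 - 14)/7 = 15/7
PS = (1/2) * Q* * (P* - P_min)
PS = (1/2) * 15/7 * (29 - 14)
PS = (1/2) * 15/7 * 15 = 225/14

225/14


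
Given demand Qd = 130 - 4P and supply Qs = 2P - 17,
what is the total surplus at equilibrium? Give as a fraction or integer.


Find equilibrium: 130 - 4P = 2P - 17
130 + 17 = 6P
P* = 147/6 = 49/2
Q* = 2*49/2 - 17 = 32
Inverse demand: P = 65/2 - Q/4, so P_max = 65/2
Inverse supply: P = 17/2 + Q/2, so P_min = 17/2
CS = (1/2) * 32 * (65/2 - 49/2) = 128
PS = (1/2) * 32 * (49/2 - 17/2) = 256
TS = CS + PS = 128 + 256 = 384

384


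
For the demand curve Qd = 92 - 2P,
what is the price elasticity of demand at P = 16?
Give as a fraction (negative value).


dQ/dP = -2
At P = 16: Q = 92 - 2*16 = 60
E = (dQ/dP)(P/Q) = (-2)(16/60) = -8/15

-8/15


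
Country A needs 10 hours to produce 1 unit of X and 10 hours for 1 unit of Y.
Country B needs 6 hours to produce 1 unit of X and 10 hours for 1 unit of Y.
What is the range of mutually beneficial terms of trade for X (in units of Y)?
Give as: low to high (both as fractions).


Opportunity cost of X for Country A = hours_X / hours_Y = 10/10 = 1 units of Y
Opportunity cost of X for Country B = hours_X / hours_Y = 6/10 = 3/5 units of Y
Terms of trade must be between the two opportunity costs.
Range: 3/5 to 1

3/5 to 1


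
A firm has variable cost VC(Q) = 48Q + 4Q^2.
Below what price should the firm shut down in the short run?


AVC(Q) = VC(Q)/Q = 48 + 4Q
AVC is increasing in Q, so minimum AVC is at Q -> 0+.
Min AVC = 48
The firm should shut down if P < 48.

48


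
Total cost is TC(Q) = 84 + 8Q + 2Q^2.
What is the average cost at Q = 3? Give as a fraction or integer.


TC(3) = 84 + 8*3 + 2*3^2
TC(3) = 84 + 24 + 18 = 126
AC = TC/Q = 126/3 = 42

42


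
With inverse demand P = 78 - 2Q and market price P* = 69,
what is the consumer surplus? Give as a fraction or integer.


Maximum willingness to pay (at Q=0): P_max = 78
Quantity demanded at P* = 69:
Q* = (78 - 69)/2 = 9/2
CS = (1/2) * Q* * (P_max - P*)
CS = (1/2) * 9/2 * (78 - 69)
CS = (1/2) * 9/2 * 9 = 81/4

81/4


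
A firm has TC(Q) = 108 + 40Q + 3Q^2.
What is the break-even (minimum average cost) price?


AC(Q) = 108/Q + 40 + 3Q
To minimize: dAC/dQ = -108/Q^2 + 3 = 0
Q^2 = 108/3 = 36
Q* = 6
Min AC = 108/6 + 40 + 3*6
Min AC = 18 + 40 + 18 = 76

76


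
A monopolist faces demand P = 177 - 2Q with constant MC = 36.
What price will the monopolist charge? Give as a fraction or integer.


MR = 177 - 4Q
Set MR = MC: 177 - 4Q = 36
Q* = 141/4
Substitute into demand:
P* = 177 - 2*141/4 = 213/2

213/2


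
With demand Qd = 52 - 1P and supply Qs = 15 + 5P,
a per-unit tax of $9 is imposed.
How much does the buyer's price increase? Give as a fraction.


With a per-unit tax, the buyer's price increase depends on relative slopes.
Supply slope: d = 5, Demand slope: b = 1
Buyer's price increase = d * tax / (b + d)
= 5 * 9 / (1 + 5)
= 45 / 6 = 15/2

15/2


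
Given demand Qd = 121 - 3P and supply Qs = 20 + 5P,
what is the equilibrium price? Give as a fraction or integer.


At equilibrium, Qd = Qs.
121 - 3P = 20 + 5P
121 - 20 = 3P + 5P
101 = 8P
P* = 101/8 = 101/8

101/8


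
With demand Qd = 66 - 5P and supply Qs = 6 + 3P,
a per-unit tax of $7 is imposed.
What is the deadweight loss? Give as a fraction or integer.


Pre-tax equilibrium quantity: Q* = 57/2
Post-tax equilibrium quantity: Q_tax = 123/8
Reduction in quantity: Q* - Q_tax = 105/8
DWL = (1/2) * tax * (Q* - Q_tax)
DWL = (1/2) * 7 * 105/8 = 735/16

735/16


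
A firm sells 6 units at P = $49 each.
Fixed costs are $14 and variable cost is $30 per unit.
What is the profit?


Total Revenue = P * Q = 49 * 6 = $294
Total Cost = FC + VC*Q = 14 + 30*6 = $194
Profit = TR - TC = 294 - 194 = $100

$100


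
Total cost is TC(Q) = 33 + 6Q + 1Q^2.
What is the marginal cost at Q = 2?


MC = dTC/dQ = 6 + 2*1*Q
At Q = 2:
MC = 6 + 2*2
MC = 6 + 4 = 10

10


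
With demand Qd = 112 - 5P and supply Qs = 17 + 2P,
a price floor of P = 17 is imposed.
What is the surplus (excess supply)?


At P = 17:
Qd = 112 - 5*17 = 27
Qs = 17 + 2*17 = 51
Surplus = Qs - Qd = 51 - 27 = 24

24


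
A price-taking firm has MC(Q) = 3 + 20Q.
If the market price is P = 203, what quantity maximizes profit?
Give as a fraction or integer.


In perfect competition, profit is maximized where P = MC.
203 = 3 + 20Q
200 = 20Q
Q* = 200/20 = 10

10


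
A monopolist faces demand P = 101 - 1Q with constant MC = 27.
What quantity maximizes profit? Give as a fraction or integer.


TR = P*Q = (101 - 1Q)Q = 101Q - 1Q^2
MR = dTR/dQ = 101 - 2Q
Set MR = MC:
101 - 2Q = 27
74 = 2Q
Q* = 74/2 = 37

37


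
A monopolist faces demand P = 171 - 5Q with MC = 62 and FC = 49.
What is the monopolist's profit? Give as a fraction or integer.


MR = MC: 171 - 10Q = 62
Q* = 109/10
P* = 171 - 5*109/10 = 233/2
Profit = (P* - MC)*Q* - FC
= (233/2 - 62)*109/10 - 49
= 109/2*109/10 - 49
= 11881/20 - 49 = 10901/20

10901/20


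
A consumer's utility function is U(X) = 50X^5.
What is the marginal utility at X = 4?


MU = dU/dX = 50*5*X^(5-1)
MU = 250*X^4
At X = 4:
MU = 250 * 4^4
MU = 250 * 256 = 64000

64000


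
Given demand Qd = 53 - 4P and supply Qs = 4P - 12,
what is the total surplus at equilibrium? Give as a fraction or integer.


Find equilibrium: 53 - 4P = 4P - 12
53 + 12 = 8P
P* = 65/8 = 65/8
Q* = 4*65/8 - 12 = 41/2
Inverse demand: P = 53/4 - Q/4, so P_max = 53/4
Inverse supply: P = 3 + Q/4, so P_min = 3
CS = (1/2) * 41/2 * (53/4 - 65/8) = 1681/32
PS = (1/2) * 41/2 * (65/8 - 3) = 1681/32
TS = CS + PS = 1681/32 + 1681/32 = 1681/16

1681/16


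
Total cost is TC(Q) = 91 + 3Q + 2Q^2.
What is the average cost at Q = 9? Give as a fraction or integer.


TC(9) = 91 + 3*9 + 2*9^2
TC(9) = 91 + 27 + 162 = 280
AC = TC/Q = 280/9 = 280/9

280/9


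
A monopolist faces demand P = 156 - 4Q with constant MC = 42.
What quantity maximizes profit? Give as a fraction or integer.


TR = P*Q = (156 - 4Q)Q = 156Q - 4Q^2
MR = dTR/dQ = 156 - 8Q
Set MR = MC:
156 - 8Q = 42
114 = 8Q
Q* = 114/8 = 57/4

57/4


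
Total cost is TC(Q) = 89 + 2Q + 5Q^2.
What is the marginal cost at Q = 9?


MC = dTC/dQ = 2 + 2*5*Q
At Q = 9:
MC = 2 + 10*9
MC = 2 + 90 = 92

92


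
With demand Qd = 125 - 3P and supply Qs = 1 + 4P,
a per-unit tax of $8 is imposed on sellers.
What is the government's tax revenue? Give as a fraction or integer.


With tax on sellers, new supply: Qs' = 1 + 4(P - 8)
= 4P - 31
New equilibrium quantity:
Q_new = 407/7
Tax revenue = tax * Q_new = 8 * 407/7 = 3256/7

3256/7


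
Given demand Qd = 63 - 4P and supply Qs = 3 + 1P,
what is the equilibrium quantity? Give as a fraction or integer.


First find equilibrium price:
63 - 4P = 3 + 1P
P* = 60/5 = 12
Then substitute into demand:
Q* = 63 - 4 * 12 = 15

15


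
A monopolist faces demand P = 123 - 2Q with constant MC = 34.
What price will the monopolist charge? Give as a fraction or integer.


MR = 123 - 4Q
Set MR = MC: 123 - 4Q = 34
Q* = 89/4
Substitute into demand:
P* = 123 - 2*89/4 = 157/2

157/2


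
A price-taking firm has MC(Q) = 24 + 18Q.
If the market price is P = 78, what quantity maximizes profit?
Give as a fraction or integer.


In perfect competition, profit is maximized where P = MC.
78 = 24 + 18Q
54 = 18Q
Q* = 54/18 = 3

3


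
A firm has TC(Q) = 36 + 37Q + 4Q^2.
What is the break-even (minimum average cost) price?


AC(Q) = 36/Q + 37 + 4Q
To minimize: dAC/dQ = -36/Q^2 + 4 = 0
Q^2 = 36/4 = 9
Q* = 3
Min AC = 36/3 + 37 + 4*3
Min AC = 12 + 37 + 12 = 61

61


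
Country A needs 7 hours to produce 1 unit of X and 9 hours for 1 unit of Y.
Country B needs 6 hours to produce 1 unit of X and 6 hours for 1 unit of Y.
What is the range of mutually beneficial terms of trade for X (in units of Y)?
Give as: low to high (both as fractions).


Opportunity cost of X for Country A = hours_X / hours_Y = 7/9 = 7/9 units of Y
Opportunity cost of X for Country B = hours_X / hours_Y = 6/6 = 1 units of Y
Terms of trade must be between the two opportunity costs.
Range: 7/9 to 1

7/9 to 1


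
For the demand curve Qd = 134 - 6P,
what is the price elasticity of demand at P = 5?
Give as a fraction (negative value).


dQ/dP = -6
At P = 5: Q = 134 - 6*5 = 104
E = (dQ/dP)(P/Q) = (-6)(5/104) = -15/52

-15/52


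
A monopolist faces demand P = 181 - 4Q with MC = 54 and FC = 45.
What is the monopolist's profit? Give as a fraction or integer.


MR = MC: 181 - 8Q = 54
Q* = 127/8
P* = 181 - 4*127/8 = 235/2
Profit = (P* - MC)*Q* - FC
= (235/2 - 54)*127/8 - 45
= 127/2*127/8 - 45
= 16129/16 - 45 = 15409/16

15409/16


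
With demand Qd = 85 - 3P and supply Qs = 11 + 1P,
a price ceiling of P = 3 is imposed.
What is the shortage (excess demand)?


At P = 3:
Qd = 85 - 3*3 = 76
Qs = 11 + 1*3 = 14
Shortage = Qd - Qs = 76 - 14 = 62

62


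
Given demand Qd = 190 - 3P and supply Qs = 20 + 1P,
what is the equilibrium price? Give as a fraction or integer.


At equilibrium, Qd = Qs.
190 - 3P = 20 + 1P
190 - 20 = 3P + 1P
170 = 4P
P* = 170/4 = 85/2

85/2


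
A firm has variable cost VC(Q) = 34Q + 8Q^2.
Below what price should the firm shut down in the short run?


AVC(Q) = VC(Q)/Q = 34 + 8Q
AVC is increasing in Q, so minimum AVC is at Q -> 0+.
Min AVC = 34
The firm should shut down if P < 34.

34


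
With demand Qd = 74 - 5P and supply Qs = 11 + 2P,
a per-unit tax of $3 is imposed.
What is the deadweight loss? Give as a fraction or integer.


Pre-tax equilibrium quantity: Q* = 29
Post-tax equilibrium quantity: Q_tax = 173/7
Reduction in quantity: Q* - Q_tax = 30/7
DWL = (1/2) * tax * (Q* - Q_tax)
DWL = (1/2) * 3 * 30/7 = 45/7

45/7


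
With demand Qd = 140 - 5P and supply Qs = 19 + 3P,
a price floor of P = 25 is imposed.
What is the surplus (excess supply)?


At P = 25:
Qd = 140 - 5*25 = 15
Qs = 19 + 3*25 = 94
Surplus = Qs - Qd = 94 - 15 = 79

79


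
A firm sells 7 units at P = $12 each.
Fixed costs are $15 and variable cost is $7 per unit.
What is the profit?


Total Revenue = P * Q = 12 * 7 = $84
Total Cost = FC + VC*Q = 15 + 7*7 = $64
Profit = TR - TC = 84 - 64 = $20

$20


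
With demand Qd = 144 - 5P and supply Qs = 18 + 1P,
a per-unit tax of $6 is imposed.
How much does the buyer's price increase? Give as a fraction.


With a per-unit tax, the buyer's price increase depends on relative slopes.
Supply slope: d = 1, Demand slope: b = 5
Buyer's price increase = d * tax / (b + d)
= 1 * 6 / (5 + 1)
= 6 / 6 = 1

1


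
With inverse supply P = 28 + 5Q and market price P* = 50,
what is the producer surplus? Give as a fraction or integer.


Minimum supply price (at Q=0): P_min = 28
Quantity supplied at P* = 50:
Q* = (50 - 28)/5 = 22/5
PS = (1/2) * Q* * (P* - P_min)
PS = (1/2) * 22/5 * (50 - 28)
PS = (1/2) * 22/5 * 22 = 242/5

242/5


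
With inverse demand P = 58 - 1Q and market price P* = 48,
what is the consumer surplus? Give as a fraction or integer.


Maximum willingness to pay (at Q=0): P_max = 58
Quantity demanded at P* = 48:
Q* = (58 - 48)/1 = 10
CS = (1/2) * Q* * (P_max - P*)
CS = (1/2) * 10 * (58 - 48)
CS = (1/2) * 10 * 10 = 50

50


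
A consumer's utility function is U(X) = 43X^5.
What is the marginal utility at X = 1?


MU = dU/dX = 43*5*X^(5-1)
MU = 215*X^4
At X = 1:
MU = 215 * 1^4
MU = 215 * 1 = 215

215


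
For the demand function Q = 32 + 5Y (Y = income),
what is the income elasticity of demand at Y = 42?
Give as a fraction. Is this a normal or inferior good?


dQ/dY = 5
At Y = 42: Q = 32 + 5*42 = 242
Ey = (dQ/dY)(Y/Q) = 5 * 42 / 242 = 105/121
Since Ey > 0, this is a normal good.

105/121 (normal good)


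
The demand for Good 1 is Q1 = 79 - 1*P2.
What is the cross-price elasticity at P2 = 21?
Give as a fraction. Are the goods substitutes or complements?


dQ1/dP2 = -1
At P2 = 21: Q1 = 79 - 1*21 = 58
Exy = (dQ1/dP2)(P2/Q1) = -1 * 21 / 58 = -21/58
Since Exy < 0, the goods are complements.

-21/58 (complements)


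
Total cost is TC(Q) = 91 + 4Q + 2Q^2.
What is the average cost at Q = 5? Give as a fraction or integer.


TC(5) = 91 + 4*5 + 2*5^2
TC(5) = 91 + 20 + 50 = 161
AC = TC/Q = 161/5 = 161/5

161/5


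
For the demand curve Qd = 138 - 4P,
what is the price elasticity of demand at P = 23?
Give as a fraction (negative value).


dQ/dP = -4
At P = 23: Q = 138 - 4*23 = 46
E = (dQ/dP)(P/Q) = (-4)(23/46) = -2

-2


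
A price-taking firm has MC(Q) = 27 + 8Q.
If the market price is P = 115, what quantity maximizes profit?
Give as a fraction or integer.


In perfect competition, profit is maximized where P = MC.
115 = 27 + 8Q
88 = 8Q
Q* = 88/8 = 11

11


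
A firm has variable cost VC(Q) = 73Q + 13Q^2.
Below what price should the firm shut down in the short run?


AVC(Q) = VC(Q)/Q = 73 + 13Q
AVC is increasing in Q, so minimum AVC is at Q -> 0+.
Min AVC = 73
The firm should shut down if P < 73.

73


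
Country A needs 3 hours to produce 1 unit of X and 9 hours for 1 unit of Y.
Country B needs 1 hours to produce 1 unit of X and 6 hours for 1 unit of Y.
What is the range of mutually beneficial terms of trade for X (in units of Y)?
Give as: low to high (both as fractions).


Opportunity cost of X for Country A = hours_X / hours_Y = 3/9 = 1/3 units of Y
Opportunity cost of X for Country B = hours_X / hours_Y = 1/6 = 1/6 units of Y
Terms of trade must be between the two opportunity costs.
Range: 1/6 to 1/3

1/6 to 1/3


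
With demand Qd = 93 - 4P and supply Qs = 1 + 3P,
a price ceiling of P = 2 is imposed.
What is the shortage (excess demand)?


At P = 2:
Qd = 93 - 4*2 = 85
Qs = 1 + 3*2 = 7
Shortage = Qd - Qs = 85 - 7 = 78

78


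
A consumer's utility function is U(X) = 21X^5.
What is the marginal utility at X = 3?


MU = dU/dX = 21*5*X^(5-1)
MU = 105*X^4
At X = 3:
MU = 105 * 3^4
MU = 105 * 81 = 8505

8505


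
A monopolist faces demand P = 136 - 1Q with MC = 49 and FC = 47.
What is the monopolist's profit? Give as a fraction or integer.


MR = MC: 136 - 2Q = 49
Q* = 87/2
P* = 136 - 1*87/2 = 185/2
Profit = (P* - MC)*Q* - FC
= (185/2 - 49)*87/2 - 47
= 87/2*87/2 - 47
= 7569/4 - 47 = 7381/4

7381/4


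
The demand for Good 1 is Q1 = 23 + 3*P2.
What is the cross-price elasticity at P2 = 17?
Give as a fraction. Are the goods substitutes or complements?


dQ1/dP2 = 3
At P2 = 17: Q1 = 23 + 3*17 = 74
Exy = (dQ1/dP2)(P2/Q1) = 3 * 17 / 74 = 51/74
Since Exy > 0, the goods are substitutes.

51/74 (substitutes)


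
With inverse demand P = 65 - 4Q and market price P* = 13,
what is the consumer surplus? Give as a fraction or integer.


Maximum willingness to pay (at Q=0): P_max = 65
Quantity demanded at P* = 13:
Q* = (65 - 13)/4 = 13
CS = (1/2) * Q* * (P_max - P*)
CS = (1/2) * 13 * (65 - 13)
CS = (1/2) * 13 * 52 = 338

338


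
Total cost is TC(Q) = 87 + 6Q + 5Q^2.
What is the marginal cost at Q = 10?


MC = dTC/dQ = 6 + 2*5*Q
At Q = 10:
MC = 6 + 10*10
MC = 6 + 100 = 106

106


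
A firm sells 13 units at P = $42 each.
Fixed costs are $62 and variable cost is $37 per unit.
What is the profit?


Total Revenue = P * Q = 42 * 13 = $546
Total Cost = FC + VC*Q = 62 + 37*13 = $543
Profit = TR - TC = 546 - 543 = $3

$3


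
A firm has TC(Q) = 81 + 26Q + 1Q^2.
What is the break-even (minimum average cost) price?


AC(Q) = 81/Q + 26 + 1Q
To minimize: dAC/dQ = -81/Q^2 + 1 = 0
Q^2 = 81/1 = 81
Q* = 9
Min AC = 81/9 + 26 + 1*9
Min AC = 9 + 26 + 9 = 44

44


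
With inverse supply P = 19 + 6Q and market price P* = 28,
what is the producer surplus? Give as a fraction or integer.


Minimum supply price (at Q=0): P_min = 19
Quantity supplied at P* = 28:
Q* = (28 - 19)/6 = 3/2
PS = (1/2) * Q* * (P* - P_min)
PS = (1/2) * 3/2 * (28 - 19)
PS = (1/2) * 3/2 * 9 = 27/4

27/4


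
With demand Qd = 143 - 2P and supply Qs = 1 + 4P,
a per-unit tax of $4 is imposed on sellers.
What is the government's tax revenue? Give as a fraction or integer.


With tax on sellers, new supply: Qs' = 1 + 4(P - 4)
= 4P - 15
New equilibrium quantity:
Q_new = 271/3
Tax revenue = tax * Q_new = 4 * 271/3 = 1084/3

1084/3


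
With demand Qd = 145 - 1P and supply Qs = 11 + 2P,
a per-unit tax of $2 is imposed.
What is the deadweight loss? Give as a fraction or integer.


Pre-tax equilibrium quantity: Q* = 301/3
Post-tax equilibrium quantity: Q_tax = 99
Reduction in quantity: Q* - Q_tax = 4/3
DWL = (1/2) * tax * (Q* - Q_tax)
DWL = (1/2) * 2 * 4/3 = 4/3

4/3


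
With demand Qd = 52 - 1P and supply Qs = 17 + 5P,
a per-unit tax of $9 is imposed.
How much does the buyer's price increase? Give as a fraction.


With a per-unit tax, the buyer's price increase depends on relative slopes.
Supply slope: d = 5, Demand slope: b = 1
Buyer's price increase = d * tax / (b + d)
= 5 * 9 / (1 + 5)
= 45 / 6 = 15/2

15/2


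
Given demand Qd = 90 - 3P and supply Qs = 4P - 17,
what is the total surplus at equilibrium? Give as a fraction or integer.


Find equilibrium: 90 - 3P = 4P - 17
90 + 17 = 7P
P* = 107/7 = 107/7
Q* = 4*107/7 - 17 = 309/7
Inverse demand: P = 30 - Q/3, so P_max = 30
Inverse supply: P = 17/4 + Q/4, so P_min = 17/4
CS = (1/2) * 309/7 * (30 - 107/7) = 31827/98
PS = (1/2) * 309/7 * (107/7 - 17/4) = 95481/392
TS = CS + PS = 31827/98 + 95481/392 = 31827/56

31827/56


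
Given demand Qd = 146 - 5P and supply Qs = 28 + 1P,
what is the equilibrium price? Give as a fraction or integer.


At equilibrium, Qd = Qs.
146 - 5P = 28 + 1P
146 - 28 = 5P + 1P
118 = 6P
P* = 118/6 = 59/3

59/3


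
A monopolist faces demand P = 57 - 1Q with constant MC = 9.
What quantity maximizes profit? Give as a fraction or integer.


TR = P*Q = (57 - 1Q)Q = 57Q - 1Q^2
MR = dTR/dQ = 57 - 2Q
Set MR = MC:
57 - 2Q = 9
48 = 2Q
Q* = 48/2 = 24

24


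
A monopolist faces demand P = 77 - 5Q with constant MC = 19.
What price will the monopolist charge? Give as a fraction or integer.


MR = 77 - 10Q
Set MR = MC: 77 - 10Q = 19
Q* = 29/5
Substitute into demand:
P* = 77 - 5*29/5 = 48

48


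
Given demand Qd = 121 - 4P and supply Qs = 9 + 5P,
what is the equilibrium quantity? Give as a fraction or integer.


First find equilibrium price:
121 - 4P = 9 + 5P
P* = 112/9 = 112/9
Then substitute into demand:
Q* = 121 - 4 * 112/9 = 641/9

641/9


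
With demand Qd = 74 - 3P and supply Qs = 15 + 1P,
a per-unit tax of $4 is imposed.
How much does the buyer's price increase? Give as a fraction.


With a per-unit tax, the buyer's price increase depends on relative slopes.
Supply slope: d = 1, Demand slope: b = 3
Buyer's price increase = d * tax / (b + d)
= 1 * 4 / (3 + 1)
= 4 / 4 = 1

1


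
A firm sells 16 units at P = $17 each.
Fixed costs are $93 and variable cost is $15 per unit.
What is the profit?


Total Revenue = P * Q = 17 * 16 = $272
Total Cost = FC + VC*Q = 93 + 15*16 = $333
Profit = TR - TC = 272 - 333 = $-61

$-61


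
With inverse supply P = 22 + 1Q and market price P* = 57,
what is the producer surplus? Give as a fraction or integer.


Minimum supply price (at Q=0): P_min = 22
Quantity supplied at P* = 57:
Q* = (57 - 22)/1 = 35
PS = (1/2) * Q* * (P* - P_min)
PS = (1/2) * 35 * (57 - 22)
PS = (1/2) * 35 * 35 = 1225/2

1225/2


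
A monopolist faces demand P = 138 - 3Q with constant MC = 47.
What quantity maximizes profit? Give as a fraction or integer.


TR = P*Q = (138 - 3Q)Q = 138Q - 3Q^2
MR = dTR/dQ = 138 - 6Q
Set MR = MC:
138 - 6Q = 47
91 = 6Q
Q* = 91/6 = 91/6

91/6


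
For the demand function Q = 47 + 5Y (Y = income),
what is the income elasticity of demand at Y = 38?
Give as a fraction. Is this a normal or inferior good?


dQ/dY = 5
At Y = 38: Q = 47 + 5*38 = 237
Ey = (dQ/dY)(Y/Q) = 5 * 38 / 237 = 190/237
Since Ey > 0, this is a normal good.

190/237 (normal good)


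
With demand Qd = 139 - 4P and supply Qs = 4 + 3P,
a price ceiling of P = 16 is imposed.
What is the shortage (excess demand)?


At P = 16:
Qd = 139 - 4*16 = 75
Qs = 4 + 3*16 = 52
Shortage = Qd - Qs = 75 - 52 = 23

23


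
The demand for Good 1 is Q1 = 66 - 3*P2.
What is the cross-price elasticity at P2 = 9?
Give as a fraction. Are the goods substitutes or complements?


dQ1/dP2 = -3
At P2 = 9: Q1 = 66 - 3*9 = 39
Exy = (dQ1/dP2)(P2/Q1) = -3 * 9 / 39 = -9/13
Since Exy < 0, the goods are complements.

-9/13 (complements)


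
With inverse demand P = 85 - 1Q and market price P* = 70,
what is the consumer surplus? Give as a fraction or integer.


Maximum willingness to pay (at Q=0): P_max = 85
Quantity demanded at P* = 70:
Q* = (85 - 70)/1 = 15
CS = (1/2) * Q* * (P_max - P*)
CS = (1/2) * 15 * (85 - 70)
CS = (1/2) * 15 * 15 = 225/2

225/2


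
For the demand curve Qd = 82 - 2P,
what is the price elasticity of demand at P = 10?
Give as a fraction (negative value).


dQ/dP = -2
At P = 10: Q = 82 - 2*10 = 62
E = (dQ/dP)(P/Q) = (-2)(10/62) = -10/31

-10/31


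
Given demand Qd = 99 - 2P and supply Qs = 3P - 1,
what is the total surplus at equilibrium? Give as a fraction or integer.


Find equilibrium: 99 - 2P = 3P - 1
99 + 1 = 5P
P* = 100/5 = 20
Q* = 3*20 - 1 = 59
Inverse demand: P = 99/2 - Q/2, so P_max = 99/2
Inverse supply: P = 1/3 + Q/3, so P_min = 1/3
CS = (1/2) * 59 * (99/2 - 20) = 3481/4
PS = (1/2) * 59 * (20 - 1/3) = 3481/6
TS = CS + PS = 3481/4 + 3481/6 = 17405/12

17405/12


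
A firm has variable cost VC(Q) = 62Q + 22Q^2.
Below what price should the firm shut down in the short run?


AVC(Q) = VC(Q)/Q = 62 + 22Q
AVC is increasing in Q, so minimum AVC is at Q -> 0+.
Min AVC = 62
The firm should shut down if P < 62.

62


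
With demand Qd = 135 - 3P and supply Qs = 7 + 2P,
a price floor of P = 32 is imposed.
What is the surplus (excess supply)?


At P = 32:
Qd = 135 - 3*32 = 39
Qs = 7 + 2*32 = 71
Surplus = Qs - Qd = 71 - 39 = 32

32


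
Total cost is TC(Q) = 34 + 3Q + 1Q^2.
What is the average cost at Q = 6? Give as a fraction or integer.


TC(6) = 34 + 3*6 + 1*6^2
TC(6) = 34 + 18 + 36 = 88
AC = TC/Q = 88/6 = 44/3

44/3


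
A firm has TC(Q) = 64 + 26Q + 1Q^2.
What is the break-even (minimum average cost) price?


AC(Q) = 64/Q + 26 + 1Q
To minimize: dAC/dQ = -64/Q^2 + 1 = 0
Q^2 = 64/1 = 64
Q* = 8
Min AC = 64/8 + 26 + 1*8
Min AC = 8 + 26 + 8 = 42

42


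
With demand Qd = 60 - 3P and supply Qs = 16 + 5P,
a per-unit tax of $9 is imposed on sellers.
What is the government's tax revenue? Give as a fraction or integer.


With tax on sellers, new supply: Qs' = 16 + 5(P - 9)
= 5P - 29
New equilibrium quantity:
Q_new = 213/8
Tax revenue = tax * Q_new = 9 * 213/8 = 1917/8

1917/8


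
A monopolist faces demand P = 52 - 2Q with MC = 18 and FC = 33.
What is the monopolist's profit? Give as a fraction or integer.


MR = MC: 52 - 4Q = 18
Q* = 17/2
P* = 52 - 2*17/2 = 35
Profit = (P* - MC)*Q* - FC
= (35 - 18)*17/2 - 33
= 17*17/2 - 33
= 289/2 - 33 = 223/2

223/2


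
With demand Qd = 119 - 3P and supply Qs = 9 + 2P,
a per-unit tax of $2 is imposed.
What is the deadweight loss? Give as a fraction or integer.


Pre-tax equilibrium quantity: Q* = 53
Post-tax equilibrium quantity: Q_tax = 253/5
Reduction in quantity: Q* - Q_tax = 12/5
DWL = (1/2) * tax * (Q* - Q_tax)
DWL = (1/2) * 2 * 12/5 = 12/5

12/5


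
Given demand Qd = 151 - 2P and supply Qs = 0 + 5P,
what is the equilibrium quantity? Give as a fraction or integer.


First find equilibrium price:
151 - 2P = 0 + 5P
P* = 151/7 = 151/7
Then substitute into demand:
Q* = 151 - 2 * 151/7 = 755/7

755/7


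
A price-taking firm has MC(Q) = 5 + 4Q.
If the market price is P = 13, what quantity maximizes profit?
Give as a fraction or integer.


In perfect competition, profit is maximized where P = MC.
13 = 5 + 4Q
8 = 4Q
Q* = 8/4 = 2

2


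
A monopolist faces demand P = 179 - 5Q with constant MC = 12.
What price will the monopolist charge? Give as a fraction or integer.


MR = 179 - 10Q
Set MR = MC: 179 - 10Q = 12
Q* = 167/10
Substitute into demand:
P* = 179 - 5*167/10 = 191/2

191/2


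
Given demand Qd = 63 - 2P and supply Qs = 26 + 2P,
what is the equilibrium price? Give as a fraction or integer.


At equilibrium, Qd = Qs.
63 - 2P = 26 + 2P
63 - 26 = 2P + 2P
37 = 4P
P* = 37/4 = 37/4

37/4


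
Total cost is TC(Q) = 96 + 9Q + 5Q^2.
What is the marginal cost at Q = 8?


MC = dTC/dQ = 9 + 2*5*Q
At Q = 8:
MC = 9 + 10*8
MC = 9 + 80 = 89

89


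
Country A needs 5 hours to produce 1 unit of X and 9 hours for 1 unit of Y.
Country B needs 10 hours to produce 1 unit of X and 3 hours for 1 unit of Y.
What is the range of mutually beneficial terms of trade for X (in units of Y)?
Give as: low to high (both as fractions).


Opportunity cost of X for Country A = hours_X / hours_Y = 5/9 = 5/9 units of Y
Opportunity cost of X for Country B = hours_X / hours_Y = 10/3 = 10/3 units of Y
Terms of trade must be between the two opportunity costs.
Range: 5/9 to 10/3

5/9 to 10/3


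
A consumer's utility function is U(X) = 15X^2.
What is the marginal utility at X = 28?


MU = dU/dX = 15*2*X^(2-1)
MU = 30*X^1
At X = 28:
MU = 30 * 28^1
MU = 30 * 28 = 840

840


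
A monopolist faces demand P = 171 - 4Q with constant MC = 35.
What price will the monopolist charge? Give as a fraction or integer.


MR = 171 - 8Q
Set MR = MC: 171 - 8Q = 35
Q* = 17
Substitute into demand:
P* = 171 - 4*17 = 103

103


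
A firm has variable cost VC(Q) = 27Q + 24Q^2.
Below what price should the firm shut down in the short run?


AVC(Q) = VC(Q)/Q = 27 + 24Q
AVC is increasing in Q, so minimum AVC is at Q -> 0+.
Min AVC = 27
The firm should shut down if P < 27.

27


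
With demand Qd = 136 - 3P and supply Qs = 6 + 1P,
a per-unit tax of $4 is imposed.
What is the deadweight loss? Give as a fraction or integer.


Pre-tax equilibrium quantity: Q* = 77/2
Post-tax equilibrium quantity: Q_tax = 71/2
Reduction in quantity: Q* - Q_tax = 3
DWL = (1/2) * tax * (Q* - Q_tax)
DWL = (1/2) * 4 * 3 = 6

6


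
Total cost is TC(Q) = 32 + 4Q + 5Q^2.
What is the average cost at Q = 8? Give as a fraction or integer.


TC(8) = 32 + 4*8 + 5*8^2
TC(8) = 32 + 32 + 320 = 384
AC = TC/Q = 384/8 = 48

48


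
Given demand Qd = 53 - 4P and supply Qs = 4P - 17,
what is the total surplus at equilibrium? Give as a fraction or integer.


Find equilibrium: 53 - 4P = 4P - 17
53 + 17 = 8P
P* = 70/8 = 35/4
Q* = 4*35/4 - 17 = 18
Inverse demand: P = 53/4 - Q/4, so P_max = 53/4
Inverse supply: P = 17/4 + Q/4, so P_min = 17/4
CS = (1/2) * 18 * (53/4 - 35/4) = 81/2
PS = (1/2) * 18 * (35/4 - 17/4) = 81/2
TS = CS + PS = 81/2 + 81/2 = 81

81


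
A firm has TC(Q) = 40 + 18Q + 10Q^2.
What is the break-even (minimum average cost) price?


AC(Q) = 40/Q + 18 + 10Q
To minimize: dAC/dQ = -40/Q^2 + 10 = 0
Q^2 = 40/10 = 4
Q* = 2
Min AC = 40/2 + 18 + 10*2
Min AC = 20 + 18 + 20 = 58

58


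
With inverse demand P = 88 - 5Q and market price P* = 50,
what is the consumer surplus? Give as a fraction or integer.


Maximum willingness to pay (at Q=0): P_max = 88
Quantity demanded at P* = 50:
Q* = (88 - 50)/5 = 38/5
CS = (1/2) * Q* * (P_max - P*)
CS = (1/2) * 38/5 * (88 - 50)
CS = (1/2) * 38/5 * 38 = 722/5

722/5


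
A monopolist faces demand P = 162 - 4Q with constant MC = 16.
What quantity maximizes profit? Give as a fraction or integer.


TR = P*Q = (162 - 4Q)Q = 162Q - 4Q^2
MR = dTR/dQ = 162 - 8Q
Set MR = MC:
162 - 8Q = 16
146 = 8Q
Q* = 146/8 = 73/4

73/4


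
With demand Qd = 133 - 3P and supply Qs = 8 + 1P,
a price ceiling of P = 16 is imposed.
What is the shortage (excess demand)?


At P = 16:
Qd = 133 - 3*16 = 85
Qs = 8 + 1*16 = 24
Shortage = Qd - Qs = 85 - 24 = 61

61
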